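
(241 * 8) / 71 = 1928 / 71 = 27.15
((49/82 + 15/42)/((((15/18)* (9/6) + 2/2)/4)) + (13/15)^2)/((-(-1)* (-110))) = -1597/71750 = -0.02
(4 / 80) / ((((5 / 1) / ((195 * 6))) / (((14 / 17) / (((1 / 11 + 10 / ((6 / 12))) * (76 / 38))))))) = 693 / 2890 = 0.24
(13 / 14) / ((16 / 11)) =143 / 224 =0.64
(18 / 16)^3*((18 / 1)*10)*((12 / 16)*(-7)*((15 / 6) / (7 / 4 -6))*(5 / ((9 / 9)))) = 17222625 / 4352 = 3957.40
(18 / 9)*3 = 6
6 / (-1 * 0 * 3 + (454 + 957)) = 6 / 1411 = 0.00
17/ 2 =8.50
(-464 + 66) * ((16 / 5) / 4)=-1592 / 5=-318.40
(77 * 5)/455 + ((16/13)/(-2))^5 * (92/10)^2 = -61482813/9282325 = -6.62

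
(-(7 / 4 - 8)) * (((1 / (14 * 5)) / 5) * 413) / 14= 0.53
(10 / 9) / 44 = 5 / 198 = 0.03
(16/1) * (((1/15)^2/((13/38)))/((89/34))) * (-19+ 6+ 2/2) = -0.95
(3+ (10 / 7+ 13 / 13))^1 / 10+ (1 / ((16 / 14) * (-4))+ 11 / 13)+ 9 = 148079 / 14560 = 10.17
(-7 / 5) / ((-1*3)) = 7 / 15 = 0.47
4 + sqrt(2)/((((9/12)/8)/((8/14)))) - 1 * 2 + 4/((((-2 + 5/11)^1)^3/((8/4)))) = -822/4913 + 128 * sqrt(2)/21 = 8.45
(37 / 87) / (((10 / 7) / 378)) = 16317 / 145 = 112.53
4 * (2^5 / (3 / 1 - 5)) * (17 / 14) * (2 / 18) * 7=-60.44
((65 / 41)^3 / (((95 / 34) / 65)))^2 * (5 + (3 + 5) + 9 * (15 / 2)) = 1186097959919031250 / 1714787631001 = 691687.96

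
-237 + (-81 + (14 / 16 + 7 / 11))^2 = 47094697 / 7744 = 6081.44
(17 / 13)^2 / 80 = 289 / 13520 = 0.02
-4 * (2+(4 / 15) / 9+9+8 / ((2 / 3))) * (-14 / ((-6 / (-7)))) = 1504.60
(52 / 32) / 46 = 13 / 368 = 0.04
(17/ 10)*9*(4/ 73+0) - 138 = -50064/ 365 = -137.16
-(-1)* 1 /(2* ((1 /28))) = 14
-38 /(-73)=38 /73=0.52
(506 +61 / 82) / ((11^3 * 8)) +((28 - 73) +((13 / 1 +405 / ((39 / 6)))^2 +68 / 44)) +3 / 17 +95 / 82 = 14120900485649 / 2508519728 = 5629.18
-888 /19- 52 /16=-3799 /76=-49.99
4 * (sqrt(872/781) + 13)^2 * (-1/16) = -49.40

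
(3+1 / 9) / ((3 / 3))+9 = 109 / 9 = 12.11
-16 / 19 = -0.84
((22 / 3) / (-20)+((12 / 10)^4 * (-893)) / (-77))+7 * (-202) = -401454407 / 288750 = -1390.32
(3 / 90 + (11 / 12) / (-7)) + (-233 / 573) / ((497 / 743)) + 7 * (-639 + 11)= -25041963901 / 5695620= -4396.71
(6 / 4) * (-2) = -3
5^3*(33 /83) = 4125 /83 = 49.70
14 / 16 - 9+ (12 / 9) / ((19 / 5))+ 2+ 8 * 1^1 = 1015 / 456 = 2.23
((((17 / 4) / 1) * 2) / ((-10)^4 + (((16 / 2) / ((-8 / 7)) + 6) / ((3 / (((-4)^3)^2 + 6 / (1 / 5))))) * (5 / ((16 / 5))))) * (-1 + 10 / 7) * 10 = 1224 / 263795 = 0.00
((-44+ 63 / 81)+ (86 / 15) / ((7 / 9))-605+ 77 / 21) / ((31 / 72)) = -1605704 / 1085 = -1479.91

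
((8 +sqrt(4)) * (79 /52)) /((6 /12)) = 395 /13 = 30.38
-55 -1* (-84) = 29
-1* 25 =-25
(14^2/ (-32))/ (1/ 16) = -98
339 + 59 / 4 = 1415 / 4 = 353.75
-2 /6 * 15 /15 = -1 /3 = -0.33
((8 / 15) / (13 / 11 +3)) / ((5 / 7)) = 308 / 1725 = 0.18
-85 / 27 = -3.15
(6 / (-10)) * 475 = -285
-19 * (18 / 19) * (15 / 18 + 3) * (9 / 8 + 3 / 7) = -6003 / 56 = -107.20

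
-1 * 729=-729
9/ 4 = 2.25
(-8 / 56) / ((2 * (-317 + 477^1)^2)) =-1 / 358400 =-0.00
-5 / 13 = -0.38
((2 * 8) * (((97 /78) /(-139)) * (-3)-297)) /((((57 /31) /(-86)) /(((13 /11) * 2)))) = 525294.84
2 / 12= 1 / 6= 0.17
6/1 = 6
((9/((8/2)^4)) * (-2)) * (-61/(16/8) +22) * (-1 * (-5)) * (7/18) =595/512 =1.16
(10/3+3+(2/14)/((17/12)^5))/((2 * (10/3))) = 189587477/198779980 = 0.95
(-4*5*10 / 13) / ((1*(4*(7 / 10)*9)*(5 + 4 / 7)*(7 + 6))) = -500 / 59319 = -0.01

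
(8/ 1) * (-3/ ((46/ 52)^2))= -16224/ 529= -30.67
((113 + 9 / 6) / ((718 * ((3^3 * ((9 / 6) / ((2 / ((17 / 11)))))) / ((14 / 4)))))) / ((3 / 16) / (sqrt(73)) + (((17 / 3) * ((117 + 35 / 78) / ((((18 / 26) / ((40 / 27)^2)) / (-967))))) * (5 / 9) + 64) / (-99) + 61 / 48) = 8058908687418678380751999 / 5173924809923540138852521368104 -1807769046087318699 * sqrt(73) / 5173924809923540138852521368104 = 0.00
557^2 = 310249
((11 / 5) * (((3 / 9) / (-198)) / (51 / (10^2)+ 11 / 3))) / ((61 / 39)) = -130 / 229299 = -0.00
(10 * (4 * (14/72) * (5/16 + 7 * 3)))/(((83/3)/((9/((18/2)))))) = 5.99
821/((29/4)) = 3284/29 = 113.24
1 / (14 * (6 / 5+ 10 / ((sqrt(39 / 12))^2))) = 65 / 3892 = 0.02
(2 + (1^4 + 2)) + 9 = 14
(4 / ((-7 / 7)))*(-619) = 2476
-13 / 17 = -0.76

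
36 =36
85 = 85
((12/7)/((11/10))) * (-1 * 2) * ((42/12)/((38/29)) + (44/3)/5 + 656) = -430988/209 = -2062.14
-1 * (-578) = 578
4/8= 1/2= 0.50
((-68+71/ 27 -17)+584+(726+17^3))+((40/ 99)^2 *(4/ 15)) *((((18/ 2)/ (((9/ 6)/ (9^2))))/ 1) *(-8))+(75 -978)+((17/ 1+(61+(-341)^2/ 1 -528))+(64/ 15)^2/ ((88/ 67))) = 9875588357/ 81675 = 120913.23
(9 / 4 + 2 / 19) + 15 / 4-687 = -12937 / 19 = -680.89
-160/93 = -1.72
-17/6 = -2.83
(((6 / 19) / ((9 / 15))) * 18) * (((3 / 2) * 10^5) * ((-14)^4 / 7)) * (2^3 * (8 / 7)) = 1354752000000 / 19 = 71302736842.11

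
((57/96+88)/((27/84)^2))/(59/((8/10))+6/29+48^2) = 99470/275843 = 0.36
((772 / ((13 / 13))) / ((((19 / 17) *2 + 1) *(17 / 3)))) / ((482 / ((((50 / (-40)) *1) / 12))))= -193 / 21208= -0.01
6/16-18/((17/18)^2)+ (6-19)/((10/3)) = -274029/11560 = -23.70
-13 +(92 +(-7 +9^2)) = 153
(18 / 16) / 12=3 / 32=0.09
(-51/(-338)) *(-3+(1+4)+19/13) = 2295/4394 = 0.52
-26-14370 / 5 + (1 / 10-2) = -29019 / 10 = -2901.90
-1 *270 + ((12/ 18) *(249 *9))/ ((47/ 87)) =117288/ 47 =2495.49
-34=-34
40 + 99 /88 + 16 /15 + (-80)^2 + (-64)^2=1264583 /120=10538.19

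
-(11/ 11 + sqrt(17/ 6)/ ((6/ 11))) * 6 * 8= -44 * sqrt(102)/ 3 -48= -196.13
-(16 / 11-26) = 270 / 11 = 24.55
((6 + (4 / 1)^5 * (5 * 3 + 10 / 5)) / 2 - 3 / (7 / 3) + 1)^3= 226389874898123 / 343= 660028789790.45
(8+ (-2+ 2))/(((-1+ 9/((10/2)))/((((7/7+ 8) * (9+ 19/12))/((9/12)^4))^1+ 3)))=82090/27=3040.37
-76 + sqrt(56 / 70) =-76 + 2*sqrt(5) / 5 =-75.11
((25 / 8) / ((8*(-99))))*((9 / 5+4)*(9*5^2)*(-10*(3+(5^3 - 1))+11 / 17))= 78223875 / 11968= 6536.09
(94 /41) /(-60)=-47 /1230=-0.04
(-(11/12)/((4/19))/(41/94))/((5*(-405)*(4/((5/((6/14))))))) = 68761/4782240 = 0.01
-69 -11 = -80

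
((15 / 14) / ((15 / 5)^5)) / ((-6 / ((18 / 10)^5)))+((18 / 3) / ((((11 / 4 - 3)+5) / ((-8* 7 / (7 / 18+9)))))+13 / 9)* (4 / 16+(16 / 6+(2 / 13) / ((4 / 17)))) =-214563661349 / 9861783750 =-21.76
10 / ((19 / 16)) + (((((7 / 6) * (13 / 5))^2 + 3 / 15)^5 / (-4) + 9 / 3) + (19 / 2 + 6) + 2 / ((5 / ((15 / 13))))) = -10694418418108869020347 / 583404120000000000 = -18331.06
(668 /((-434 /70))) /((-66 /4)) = 6680 /1023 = 6.53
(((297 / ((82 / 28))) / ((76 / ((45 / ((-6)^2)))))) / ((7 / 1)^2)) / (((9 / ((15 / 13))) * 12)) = 825 / 2268448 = 0.00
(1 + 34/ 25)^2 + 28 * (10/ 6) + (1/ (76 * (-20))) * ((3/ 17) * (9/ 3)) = 506166049/ 9690000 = 52.24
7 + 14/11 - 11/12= 971/132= 7.36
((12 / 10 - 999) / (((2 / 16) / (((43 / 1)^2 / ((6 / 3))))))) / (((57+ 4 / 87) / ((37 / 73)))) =-118776735036 / 1811495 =-65568.35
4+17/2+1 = 27/2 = 13.50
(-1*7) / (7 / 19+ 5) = -133 / 102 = -1.30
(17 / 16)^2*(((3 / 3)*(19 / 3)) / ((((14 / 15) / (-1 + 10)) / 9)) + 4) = 2240039 / 3584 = 625.01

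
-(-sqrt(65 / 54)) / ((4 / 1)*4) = sqrt(390) / 288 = 0.07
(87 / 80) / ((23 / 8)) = 87 / 230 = 0.38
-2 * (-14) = 28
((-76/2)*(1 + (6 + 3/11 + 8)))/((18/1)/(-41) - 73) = 261744/33121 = 7.90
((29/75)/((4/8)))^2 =3364/5625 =0.60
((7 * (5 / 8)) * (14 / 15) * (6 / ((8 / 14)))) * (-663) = -227409 / 8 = -28426.12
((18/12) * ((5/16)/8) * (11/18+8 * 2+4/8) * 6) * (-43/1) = -16555/64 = -258.67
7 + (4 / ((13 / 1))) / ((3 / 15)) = 111 / 13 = 8.54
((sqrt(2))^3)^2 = 8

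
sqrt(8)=2 * sqrt(2)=2.83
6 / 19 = 0.32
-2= -2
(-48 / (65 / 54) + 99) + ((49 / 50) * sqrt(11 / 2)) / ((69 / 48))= 196 * sqrt(22) / 575 + 3843 / 65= 60.72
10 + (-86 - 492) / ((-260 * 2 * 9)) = 23689 / 2340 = 10.12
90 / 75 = 6 / 5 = 1.20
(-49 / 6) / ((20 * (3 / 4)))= -49 / 90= -0.54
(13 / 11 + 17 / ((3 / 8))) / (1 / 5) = 7675 / 33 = 232.58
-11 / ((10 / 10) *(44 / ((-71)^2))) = -5041 / 4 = -1260.25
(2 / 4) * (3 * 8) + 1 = 13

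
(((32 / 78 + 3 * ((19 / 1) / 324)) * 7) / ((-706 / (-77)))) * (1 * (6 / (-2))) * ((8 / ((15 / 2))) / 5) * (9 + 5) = -12420716 / 3097575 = -4.01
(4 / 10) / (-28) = -1 / 70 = -0.01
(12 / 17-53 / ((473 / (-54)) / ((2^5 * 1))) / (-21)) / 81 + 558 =847860194 / 1519749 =557.89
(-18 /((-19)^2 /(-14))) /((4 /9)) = 567 /361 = 1.57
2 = 2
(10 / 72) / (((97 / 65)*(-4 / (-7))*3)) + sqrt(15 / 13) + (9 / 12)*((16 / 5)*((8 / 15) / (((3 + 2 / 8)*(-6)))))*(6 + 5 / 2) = -6859217 / 13618800 + sqrt(195) / 13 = 0.57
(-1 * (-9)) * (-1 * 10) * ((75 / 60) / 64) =-225 / 128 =-1.76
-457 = -457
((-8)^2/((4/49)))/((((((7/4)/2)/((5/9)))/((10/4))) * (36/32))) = 89600/81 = 1106.17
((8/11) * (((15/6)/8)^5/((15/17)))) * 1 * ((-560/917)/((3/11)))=-53125/9658368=-0.01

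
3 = 3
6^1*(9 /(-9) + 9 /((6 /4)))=30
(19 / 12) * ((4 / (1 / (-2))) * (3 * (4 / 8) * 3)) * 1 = -57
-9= -9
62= 62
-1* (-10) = 10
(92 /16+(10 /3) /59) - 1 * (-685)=489091 /708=690.81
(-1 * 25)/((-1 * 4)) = 25/4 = 6.25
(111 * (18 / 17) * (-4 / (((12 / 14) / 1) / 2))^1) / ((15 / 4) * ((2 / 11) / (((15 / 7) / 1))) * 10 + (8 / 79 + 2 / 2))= -8102556 / 31637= -256.11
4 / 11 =0.36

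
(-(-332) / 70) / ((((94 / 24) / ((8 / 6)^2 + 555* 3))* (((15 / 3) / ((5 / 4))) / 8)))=2845904 / 705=4036.74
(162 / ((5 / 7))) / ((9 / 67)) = 8442 / 5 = 1688.40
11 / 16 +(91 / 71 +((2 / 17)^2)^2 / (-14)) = 1307846251 / 664158992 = 1.97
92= 92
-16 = -16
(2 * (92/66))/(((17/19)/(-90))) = -52440/187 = -280.43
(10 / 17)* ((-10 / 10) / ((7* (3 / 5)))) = -50 / 357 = -0.14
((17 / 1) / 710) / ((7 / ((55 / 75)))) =187 / 74550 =0.00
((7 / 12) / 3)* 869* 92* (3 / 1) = 46636.33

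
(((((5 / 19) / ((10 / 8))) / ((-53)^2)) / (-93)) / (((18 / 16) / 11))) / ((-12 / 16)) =1408 / 134014581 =0.00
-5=-5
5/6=0.83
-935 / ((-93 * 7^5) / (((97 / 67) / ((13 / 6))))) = 181390 / 453805807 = 0.00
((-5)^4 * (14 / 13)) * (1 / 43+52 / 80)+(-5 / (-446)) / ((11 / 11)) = 56490085 / 124657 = 453.16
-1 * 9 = -9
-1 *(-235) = 235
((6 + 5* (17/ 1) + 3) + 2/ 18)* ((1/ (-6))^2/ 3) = 0.87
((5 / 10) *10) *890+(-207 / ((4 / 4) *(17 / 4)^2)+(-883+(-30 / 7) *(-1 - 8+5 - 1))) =7236207 / 2023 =3576.97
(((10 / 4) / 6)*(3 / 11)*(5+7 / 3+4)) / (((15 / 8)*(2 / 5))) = 170 / 99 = 1.72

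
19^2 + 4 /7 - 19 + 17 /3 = 7313 /21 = 348.24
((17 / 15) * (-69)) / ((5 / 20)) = -1564 / 5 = -312.80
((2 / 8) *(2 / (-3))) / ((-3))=1 / 18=0.06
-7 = -7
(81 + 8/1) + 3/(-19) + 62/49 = 83890/931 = 90.11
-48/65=-0.74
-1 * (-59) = 59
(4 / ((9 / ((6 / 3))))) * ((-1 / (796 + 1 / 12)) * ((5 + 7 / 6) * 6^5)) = -511488 / 9553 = -53.54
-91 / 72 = -1.26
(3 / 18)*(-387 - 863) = -208.33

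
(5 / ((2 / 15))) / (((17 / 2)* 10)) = 15 / 34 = 0.44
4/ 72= 1/ 18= 0.06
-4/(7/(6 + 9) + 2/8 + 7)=-0.52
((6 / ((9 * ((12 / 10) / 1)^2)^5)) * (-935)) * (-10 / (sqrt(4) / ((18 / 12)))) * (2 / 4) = 0.06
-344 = -344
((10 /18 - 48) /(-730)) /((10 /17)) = 7259 /65700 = 0.11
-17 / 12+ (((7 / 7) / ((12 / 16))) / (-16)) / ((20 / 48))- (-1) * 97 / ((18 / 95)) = 91859 / 180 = 510.33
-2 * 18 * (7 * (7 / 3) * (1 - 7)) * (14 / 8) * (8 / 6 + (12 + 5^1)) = 113190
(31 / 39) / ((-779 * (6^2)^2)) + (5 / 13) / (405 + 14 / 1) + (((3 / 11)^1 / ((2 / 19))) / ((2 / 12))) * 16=248.73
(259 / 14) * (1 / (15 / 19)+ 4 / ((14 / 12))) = 86.86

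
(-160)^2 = 25600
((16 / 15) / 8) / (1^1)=2 / 15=0.13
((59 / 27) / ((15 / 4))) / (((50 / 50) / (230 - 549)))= -185.89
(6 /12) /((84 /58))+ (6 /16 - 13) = -2063 /168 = -12.28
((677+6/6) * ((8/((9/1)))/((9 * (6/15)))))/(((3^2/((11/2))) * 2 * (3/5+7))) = 31075/4617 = 6.73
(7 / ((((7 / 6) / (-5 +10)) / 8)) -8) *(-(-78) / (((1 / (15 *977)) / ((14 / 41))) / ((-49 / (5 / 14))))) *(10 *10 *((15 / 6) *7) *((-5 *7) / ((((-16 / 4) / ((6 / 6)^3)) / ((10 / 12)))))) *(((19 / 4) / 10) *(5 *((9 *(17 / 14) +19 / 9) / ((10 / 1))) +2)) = -157830806864924375 / 246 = -641588645792375.51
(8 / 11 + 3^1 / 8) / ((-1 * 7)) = -97 / 616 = -0.16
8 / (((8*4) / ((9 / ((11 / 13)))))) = 117 / 44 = 2.66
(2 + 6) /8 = 1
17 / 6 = 2.83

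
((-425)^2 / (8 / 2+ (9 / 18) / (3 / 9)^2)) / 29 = 21250 / 29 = 732.76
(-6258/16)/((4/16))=-3129/2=-1564.50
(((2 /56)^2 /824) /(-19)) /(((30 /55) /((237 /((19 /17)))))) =-14773 /466423552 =-0.00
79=79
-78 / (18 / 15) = -65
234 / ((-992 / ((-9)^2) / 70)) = -331695 / 248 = -1337.48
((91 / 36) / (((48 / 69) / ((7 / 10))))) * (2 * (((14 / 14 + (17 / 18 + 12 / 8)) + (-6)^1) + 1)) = -7.91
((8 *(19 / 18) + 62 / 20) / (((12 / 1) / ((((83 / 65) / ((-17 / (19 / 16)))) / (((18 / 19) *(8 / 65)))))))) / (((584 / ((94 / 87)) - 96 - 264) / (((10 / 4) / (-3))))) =0.00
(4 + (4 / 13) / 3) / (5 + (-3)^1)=80 / 39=2.05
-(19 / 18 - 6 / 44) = -91 / 99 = -0.92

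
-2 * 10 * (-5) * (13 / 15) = 260 / 3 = 86.67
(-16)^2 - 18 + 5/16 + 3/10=19089/80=238.61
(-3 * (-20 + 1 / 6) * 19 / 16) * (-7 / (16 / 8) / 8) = -15827 / 512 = -30.91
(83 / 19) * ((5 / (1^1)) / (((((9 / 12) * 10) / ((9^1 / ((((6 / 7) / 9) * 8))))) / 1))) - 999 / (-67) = 502191 / 10184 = 49.31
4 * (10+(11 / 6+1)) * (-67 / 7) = -1474 / 3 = -491.33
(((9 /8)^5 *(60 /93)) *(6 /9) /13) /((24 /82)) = 0.20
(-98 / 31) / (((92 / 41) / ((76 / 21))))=-10906 / 2139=-5.10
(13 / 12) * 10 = 65 / 6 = 10.83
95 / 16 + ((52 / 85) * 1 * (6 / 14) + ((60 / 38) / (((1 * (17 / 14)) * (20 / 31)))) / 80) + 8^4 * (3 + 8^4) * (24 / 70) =52060950301 / 9044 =5756407.60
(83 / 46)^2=6889 / 2116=3.26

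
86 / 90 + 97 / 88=8149 / 3960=2.06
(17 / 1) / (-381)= -17 / 381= -0.04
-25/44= -0.57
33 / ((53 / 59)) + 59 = 5074 / 53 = 95.74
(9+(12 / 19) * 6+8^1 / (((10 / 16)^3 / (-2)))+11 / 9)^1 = -51.52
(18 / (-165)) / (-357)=2 / 6545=0.00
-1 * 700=-700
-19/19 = -1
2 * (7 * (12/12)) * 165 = 2310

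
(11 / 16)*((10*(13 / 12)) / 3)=715 / 288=2.48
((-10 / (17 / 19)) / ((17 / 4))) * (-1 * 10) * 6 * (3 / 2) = 68400 / 289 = 236.68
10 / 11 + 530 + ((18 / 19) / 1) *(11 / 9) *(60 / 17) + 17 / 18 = 34275521 / 63954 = 535.94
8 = 8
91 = 91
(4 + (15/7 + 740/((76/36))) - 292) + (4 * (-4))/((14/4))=7993/133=60.10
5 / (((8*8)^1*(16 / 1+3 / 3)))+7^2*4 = 213253 / 1088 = 196.00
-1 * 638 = -638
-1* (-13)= 13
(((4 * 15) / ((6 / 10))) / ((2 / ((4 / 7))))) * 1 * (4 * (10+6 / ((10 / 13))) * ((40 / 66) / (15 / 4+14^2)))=6.17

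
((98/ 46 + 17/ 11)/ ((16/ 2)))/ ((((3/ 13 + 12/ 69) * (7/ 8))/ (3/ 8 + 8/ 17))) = 695175/ 633556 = 1.10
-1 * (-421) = 421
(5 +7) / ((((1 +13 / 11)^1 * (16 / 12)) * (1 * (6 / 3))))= 33 / 16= 2.06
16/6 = 8/3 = 2.67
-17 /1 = -17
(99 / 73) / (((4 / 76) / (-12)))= -22572 / 73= -309.21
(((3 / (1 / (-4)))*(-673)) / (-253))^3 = -526731062976 / 16194277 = -32525.75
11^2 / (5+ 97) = 121 / 102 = 1.19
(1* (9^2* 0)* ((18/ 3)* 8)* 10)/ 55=0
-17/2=-8.50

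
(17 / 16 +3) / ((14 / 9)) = 585 / 224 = 2.61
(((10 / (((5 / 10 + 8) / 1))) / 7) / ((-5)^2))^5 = 1024 / 74573551871875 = 0.00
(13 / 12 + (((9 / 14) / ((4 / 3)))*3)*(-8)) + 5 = -461 / 84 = -5.49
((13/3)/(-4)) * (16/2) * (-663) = 5746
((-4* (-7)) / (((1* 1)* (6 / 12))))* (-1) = -56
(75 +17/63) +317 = 24713/63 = 392.27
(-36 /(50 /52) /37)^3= -820025856 /791453125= -1.04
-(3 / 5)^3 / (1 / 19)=-513 / 125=-4.10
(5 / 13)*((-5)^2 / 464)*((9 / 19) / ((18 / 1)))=0.00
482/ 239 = 2.02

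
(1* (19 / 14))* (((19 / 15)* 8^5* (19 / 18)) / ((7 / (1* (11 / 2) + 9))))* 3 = 814739456 / 2205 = 369496.35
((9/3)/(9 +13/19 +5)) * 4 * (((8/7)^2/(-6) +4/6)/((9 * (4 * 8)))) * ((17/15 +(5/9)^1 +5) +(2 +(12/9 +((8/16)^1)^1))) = 197923/14764680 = 0.01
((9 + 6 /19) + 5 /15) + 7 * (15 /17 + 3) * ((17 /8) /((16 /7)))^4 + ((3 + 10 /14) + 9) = 2284860726041 /53552873472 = 42.67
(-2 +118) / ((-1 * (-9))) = 116 / 9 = 12.89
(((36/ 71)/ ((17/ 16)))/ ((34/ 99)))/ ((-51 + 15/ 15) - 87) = -28512/ 2811103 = -0.01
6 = 6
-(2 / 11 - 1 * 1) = 9 / 11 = 0.82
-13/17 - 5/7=-176/119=-1.48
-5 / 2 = -2.50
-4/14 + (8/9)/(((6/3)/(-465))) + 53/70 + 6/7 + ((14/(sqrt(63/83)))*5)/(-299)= -43121/210 - 10*sqrt(581)/897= -205.61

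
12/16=3/4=0.75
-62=-62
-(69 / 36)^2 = -3.67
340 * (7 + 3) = 3400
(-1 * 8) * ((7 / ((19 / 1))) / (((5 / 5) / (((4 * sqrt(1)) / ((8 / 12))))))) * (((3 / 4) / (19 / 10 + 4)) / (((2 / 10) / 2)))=-25200 / 1121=-22.48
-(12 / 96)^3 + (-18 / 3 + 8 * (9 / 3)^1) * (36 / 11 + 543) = 55378933 / 5632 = 9832.91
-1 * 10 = -10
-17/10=-1.70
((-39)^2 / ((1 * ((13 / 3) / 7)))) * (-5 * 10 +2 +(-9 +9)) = -117936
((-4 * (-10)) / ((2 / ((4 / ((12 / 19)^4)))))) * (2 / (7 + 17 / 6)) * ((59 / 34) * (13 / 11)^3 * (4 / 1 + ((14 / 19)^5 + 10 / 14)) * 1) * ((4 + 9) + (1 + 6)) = 4694771222375 / 162507114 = 28889.64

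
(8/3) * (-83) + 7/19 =-220.96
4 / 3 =1.33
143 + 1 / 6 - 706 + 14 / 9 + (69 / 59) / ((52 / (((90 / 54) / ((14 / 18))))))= -108476699 / 193284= -561.23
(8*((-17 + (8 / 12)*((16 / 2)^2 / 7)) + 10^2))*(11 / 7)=164648 / 147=1120.05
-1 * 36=-36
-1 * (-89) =89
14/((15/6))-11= -27/5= -5.40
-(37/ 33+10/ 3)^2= -2401/ 121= -19.84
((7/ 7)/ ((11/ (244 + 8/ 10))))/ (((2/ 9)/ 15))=16524/ 11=1502.18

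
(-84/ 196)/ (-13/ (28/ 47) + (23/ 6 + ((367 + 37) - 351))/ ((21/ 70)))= -108/ 42241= -0.00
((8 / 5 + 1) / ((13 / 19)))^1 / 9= 0.42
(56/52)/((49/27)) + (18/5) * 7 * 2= 23202/455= 50.99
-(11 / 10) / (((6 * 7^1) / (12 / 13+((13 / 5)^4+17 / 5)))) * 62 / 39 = -69294269 / 33271875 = -2.08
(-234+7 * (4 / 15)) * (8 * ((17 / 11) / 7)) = -473552 / 1155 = -410.00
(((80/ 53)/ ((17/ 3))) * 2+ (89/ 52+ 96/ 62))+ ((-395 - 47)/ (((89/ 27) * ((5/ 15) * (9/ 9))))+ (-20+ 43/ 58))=-1565955218159/ 3748675372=-417.74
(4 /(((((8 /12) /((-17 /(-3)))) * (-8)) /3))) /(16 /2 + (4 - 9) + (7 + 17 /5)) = -255 /268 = -0.95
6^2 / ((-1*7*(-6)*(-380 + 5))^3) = -1 / 108527343750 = -0.00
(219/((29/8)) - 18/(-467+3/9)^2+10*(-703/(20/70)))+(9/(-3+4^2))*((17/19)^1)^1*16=-172227042000203/7019740000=-24534.68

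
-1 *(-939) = 939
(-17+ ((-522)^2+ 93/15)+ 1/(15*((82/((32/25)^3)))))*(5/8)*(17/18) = 22255525967389/138375000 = 160834.88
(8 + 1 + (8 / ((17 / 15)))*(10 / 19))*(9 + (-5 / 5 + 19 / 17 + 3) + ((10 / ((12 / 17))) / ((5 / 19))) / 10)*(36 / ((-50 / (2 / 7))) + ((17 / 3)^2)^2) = 357119101093921 / 1556698500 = 229408.01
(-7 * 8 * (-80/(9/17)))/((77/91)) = 10000.81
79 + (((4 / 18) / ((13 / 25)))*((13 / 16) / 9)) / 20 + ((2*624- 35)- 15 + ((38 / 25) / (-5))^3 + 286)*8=60500809439833 / 5062500000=11950.78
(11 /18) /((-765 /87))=-0.07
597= 597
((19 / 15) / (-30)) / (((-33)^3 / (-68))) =-646 / 8085825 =-0.00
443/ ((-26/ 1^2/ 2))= -443/ 13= -34.08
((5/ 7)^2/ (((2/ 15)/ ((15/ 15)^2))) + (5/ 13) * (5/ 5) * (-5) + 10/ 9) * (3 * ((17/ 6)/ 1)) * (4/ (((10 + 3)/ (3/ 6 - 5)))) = -587605/ 16562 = -35.48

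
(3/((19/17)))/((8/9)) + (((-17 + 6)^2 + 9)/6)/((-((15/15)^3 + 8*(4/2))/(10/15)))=50467/23256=2.17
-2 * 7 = -14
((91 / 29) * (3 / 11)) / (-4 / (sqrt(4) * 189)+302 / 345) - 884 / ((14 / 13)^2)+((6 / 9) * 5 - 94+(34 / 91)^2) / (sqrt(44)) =-223651016381 / 293800276 - 1124482 * sqrt(11) / 273273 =-774.88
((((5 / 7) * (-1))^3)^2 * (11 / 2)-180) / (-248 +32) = 42181765 / 50824368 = 0.83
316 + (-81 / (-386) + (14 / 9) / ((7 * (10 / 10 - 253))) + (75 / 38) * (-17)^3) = -9380.50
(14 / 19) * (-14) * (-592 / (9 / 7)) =812224 / 171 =4749.85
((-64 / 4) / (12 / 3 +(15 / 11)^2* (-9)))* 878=1699808 / 1541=1103.06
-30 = -30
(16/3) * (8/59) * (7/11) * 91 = 81536/1947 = 41.88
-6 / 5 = -1.20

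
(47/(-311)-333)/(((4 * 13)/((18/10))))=-7173/622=-11.53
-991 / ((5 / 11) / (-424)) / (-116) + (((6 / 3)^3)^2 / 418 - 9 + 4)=-241647639 / 30305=-7973.85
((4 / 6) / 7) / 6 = 1 / 63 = 0.02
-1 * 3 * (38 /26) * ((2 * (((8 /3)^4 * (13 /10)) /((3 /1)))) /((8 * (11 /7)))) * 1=-68096 /4455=-15.29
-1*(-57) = 57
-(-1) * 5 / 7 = 5 / 7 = 0.71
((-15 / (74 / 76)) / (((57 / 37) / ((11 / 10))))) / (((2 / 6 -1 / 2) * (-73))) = -66 / 73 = -0.90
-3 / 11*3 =-0.82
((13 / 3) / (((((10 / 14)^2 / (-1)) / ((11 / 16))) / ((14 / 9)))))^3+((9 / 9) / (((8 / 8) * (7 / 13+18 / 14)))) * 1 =-9787026293365867 / 13069512000000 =-748.84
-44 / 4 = -11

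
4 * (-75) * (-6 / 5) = 360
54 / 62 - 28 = -841 / 31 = -27.13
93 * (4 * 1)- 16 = 356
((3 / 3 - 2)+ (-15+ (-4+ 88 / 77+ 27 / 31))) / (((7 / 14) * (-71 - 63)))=3903 / 14539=0.27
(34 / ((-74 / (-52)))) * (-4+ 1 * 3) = -884 / 37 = -23.89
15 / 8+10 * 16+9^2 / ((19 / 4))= 27197 / 152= 178.93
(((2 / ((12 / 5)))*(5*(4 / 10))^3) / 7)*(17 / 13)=340 / 273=1.25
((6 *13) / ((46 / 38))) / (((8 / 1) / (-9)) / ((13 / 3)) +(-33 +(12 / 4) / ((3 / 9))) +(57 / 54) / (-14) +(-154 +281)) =255528 / 407353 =0.63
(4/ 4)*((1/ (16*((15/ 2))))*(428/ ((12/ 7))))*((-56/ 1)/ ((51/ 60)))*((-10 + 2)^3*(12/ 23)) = 42950656/ 1173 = 36616.08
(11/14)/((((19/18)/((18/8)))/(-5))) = -8.37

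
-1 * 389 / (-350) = 389 / 350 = 1.11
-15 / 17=-0.88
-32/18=-16/9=-1.78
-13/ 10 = -1.30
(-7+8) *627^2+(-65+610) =393674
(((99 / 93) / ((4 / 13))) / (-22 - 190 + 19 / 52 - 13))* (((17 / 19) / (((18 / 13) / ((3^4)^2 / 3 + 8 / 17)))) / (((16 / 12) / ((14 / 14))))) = -898698229 / 55040872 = -16.33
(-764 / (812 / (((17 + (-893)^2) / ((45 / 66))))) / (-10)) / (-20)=-279246011 / 50750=-5502.38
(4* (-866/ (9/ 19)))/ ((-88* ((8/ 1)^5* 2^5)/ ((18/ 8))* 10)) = 8227/ 461373440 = 0.00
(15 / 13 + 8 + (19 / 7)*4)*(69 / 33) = 41883 / 1001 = 41.84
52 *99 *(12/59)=61776/59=1047.05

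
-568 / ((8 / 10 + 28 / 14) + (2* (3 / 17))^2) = -410380 / 2113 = -194.22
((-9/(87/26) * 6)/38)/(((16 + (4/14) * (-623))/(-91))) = -1183/4959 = -0.24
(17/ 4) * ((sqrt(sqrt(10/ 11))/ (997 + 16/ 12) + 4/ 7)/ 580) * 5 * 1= 0.02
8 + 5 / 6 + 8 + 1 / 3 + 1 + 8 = 157 / 6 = 26.17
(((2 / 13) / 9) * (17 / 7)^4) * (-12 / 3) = -2.38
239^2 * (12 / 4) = 171363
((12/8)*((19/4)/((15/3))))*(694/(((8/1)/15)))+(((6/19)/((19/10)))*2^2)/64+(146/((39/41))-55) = 879781535/450528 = 1952.78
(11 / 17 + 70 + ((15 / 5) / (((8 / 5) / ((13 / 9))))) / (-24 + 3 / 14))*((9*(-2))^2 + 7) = 1585973591 / 67932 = 23346.49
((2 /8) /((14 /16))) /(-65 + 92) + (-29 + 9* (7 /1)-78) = -8314 /189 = -43.99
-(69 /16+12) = -261 /16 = -16.31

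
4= 4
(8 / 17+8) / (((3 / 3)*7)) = 144 / 119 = 1.21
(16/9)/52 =4/117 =0.03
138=138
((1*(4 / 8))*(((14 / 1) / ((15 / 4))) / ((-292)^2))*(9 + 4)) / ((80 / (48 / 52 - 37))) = -3283 / 25579200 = -0.00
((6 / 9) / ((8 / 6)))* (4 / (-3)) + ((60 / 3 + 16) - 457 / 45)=1133 / 45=25.18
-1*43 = -43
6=6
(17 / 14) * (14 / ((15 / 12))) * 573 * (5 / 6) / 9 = 6494 / 9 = 721.56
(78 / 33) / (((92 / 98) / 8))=5096 / 253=20.14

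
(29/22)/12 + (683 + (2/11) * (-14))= 179669/264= 680.56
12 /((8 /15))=22.50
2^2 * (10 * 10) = 400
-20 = -20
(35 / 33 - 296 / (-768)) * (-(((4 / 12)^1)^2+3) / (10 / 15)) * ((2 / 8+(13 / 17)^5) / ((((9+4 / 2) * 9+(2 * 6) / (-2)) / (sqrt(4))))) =-1150068703 / 15493479584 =-0.07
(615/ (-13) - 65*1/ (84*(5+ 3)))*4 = -414125/ 2184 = -189.62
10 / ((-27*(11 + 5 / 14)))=-140 / 4293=-0.03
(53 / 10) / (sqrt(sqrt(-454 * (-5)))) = 53 * 2270^(3 / 4) / 22700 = 0.77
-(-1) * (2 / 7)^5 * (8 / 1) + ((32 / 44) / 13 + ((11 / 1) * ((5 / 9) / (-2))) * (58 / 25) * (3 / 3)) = -758987039 / 108153045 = -7.02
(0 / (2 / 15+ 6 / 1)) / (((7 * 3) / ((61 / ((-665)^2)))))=0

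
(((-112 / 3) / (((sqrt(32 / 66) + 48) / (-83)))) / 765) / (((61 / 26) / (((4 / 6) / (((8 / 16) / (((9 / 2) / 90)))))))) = 2658656 / 1108527075 - 60424*sqrt(33) / 9976743675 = 0.00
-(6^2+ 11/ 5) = -191/ 5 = -38.20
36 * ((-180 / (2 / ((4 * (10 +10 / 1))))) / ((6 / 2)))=-86400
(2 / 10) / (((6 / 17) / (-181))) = -3077 / 30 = -102.57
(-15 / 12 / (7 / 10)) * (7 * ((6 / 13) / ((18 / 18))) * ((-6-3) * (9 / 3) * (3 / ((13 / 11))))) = 66825 / 169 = 395.41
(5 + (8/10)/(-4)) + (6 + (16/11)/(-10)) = 586/55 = 10.65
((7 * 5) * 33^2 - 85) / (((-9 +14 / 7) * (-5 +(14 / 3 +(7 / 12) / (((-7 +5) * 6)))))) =1095264 / 77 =14224.21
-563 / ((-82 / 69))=38847 / 82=473.74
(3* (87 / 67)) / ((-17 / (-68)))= 1044 / 67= 15.58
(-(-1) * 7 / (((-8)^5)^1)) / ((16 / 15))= -105 / 524288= -0.00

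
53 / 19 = 2.79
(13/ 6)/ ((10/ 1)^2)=13/ 600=0.02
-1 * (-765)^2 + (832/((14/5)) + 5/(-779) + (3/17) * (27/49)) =-379563722061/648907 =-584927.77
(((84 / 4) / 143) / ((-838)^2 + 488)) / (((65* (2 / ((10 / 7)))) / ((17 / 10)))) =17 / 4354595960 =0.00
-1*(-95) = 95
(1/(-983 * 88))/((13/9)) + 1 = 1.00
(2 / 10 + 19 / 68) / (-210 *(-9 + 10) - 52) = -163 / 89080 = -0.00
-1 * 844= -844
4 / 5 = 0.80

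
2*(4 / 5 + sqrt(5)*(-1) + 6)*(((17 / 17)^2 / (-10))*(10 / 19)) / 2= -34 / 95 + sqrt(5) / 19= -0.24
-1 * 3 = -3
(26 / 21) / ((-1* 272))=-13 / 2856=-0.00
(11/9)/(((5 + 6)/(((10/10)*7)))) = 7/9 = 0.78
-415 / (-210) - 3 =-43 / 42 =-1.02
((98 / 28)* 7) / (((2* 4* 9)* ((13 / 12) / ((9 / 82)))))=147 / 4264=0.03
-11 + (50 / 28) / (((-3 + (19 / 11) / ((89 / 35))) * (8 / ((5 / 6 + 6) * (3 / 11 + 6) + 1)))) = -7745333 / 508928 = -15.22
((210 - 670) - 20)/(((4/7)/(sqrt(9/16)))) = -630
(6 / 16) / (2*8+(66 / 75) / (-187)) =425 / 18128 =0.02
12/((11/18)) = 216/11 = 19.64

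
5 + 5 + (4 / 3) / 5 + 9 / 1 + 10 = 439 / 15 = 29.27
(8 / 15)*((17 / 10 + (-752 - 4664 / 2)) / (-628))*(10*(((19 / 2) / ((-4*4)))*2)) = -585637 / 18840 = -31.08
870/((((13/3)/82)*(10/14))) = 299628/13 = 23048.31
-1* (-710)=710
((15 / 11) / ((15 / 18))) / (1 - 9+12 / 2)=-9 / 11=-0.82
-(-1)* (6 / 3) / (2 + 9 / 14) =28 / 37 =0.76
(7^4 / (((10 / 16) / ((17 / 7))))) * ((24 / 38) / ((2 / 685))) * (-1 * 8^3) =-19632463872 / 19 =-1033287572.21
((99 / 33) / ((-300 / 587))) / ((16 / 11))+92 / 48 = -10171 / 4800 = -2.12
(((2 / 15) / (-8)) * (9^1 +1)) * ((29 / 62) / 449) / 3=-29 / 501084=-0.00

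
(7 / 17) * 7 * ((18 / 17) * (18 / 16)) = 3.43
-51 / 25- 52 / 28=-682 / 175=-3.90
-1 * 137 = -137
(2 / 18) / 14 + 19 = 2395 / 126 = 19.01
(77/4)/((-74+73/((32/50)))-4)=308/577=0.53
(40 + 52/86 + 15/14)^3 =15792469779969/218167208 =72387.00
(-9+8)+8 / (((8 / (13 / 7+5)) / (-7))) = -49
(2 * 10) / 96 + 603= 14477 / 24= 603.21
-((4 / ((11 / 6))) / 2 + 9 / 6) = -57 / 22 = -2.59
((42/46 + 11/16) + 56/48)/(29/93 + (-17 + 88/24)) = -94705/445648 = -0.21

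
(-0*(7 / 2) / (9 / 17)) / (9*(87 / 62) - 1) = 0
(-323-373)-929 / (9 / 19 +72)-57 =-1054532 / 1377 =-765.82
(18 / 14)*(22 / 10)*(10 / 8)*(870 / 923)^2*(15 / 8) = 280999125 / 47708024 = 5.89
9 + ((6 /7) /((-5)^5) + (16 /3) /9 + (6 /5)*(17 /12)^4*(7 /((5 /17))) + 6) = 130.63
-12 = -12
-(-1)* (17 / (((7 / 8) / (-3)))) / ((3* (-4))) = 34 / 7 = 4.86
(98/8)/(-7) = -7/4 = -1.75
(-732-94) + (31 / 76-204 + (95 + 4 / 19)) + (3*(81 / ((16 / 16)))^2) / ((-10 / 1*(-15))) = -1526007 / 1900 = -803.16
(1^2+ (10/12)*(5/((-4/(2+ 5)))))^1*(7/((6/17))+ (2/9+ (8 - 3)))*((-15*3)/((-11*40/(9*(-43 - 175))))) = 2024457/64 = 31632.14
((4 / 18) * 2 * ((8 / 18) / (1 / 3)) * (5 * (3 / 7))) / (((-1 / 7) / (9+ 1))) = -800 / 9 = -88.89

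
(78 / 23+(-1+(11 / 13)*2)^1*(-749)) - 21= -160308 / 299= -536.15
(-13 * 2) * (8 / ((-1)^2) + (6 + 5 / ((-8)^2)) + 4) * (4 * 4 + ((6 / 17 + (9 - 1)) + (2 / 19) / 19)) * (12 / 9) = -281056126 / 18411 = -15265.66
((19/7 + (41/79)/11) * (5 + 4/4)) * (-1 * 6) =-604728/6083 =-99.41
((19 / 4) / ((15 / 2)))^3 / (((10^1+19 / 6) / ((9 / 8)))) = 6859 / 316000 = 0.02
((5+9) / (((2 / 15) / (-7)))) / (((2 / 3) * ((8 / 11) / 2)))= -24255 / 8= -3031.88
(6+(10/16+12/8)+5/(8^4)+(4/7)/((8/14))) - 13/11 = 357943/45056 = 7.94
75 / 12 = 25 / 4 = 6.25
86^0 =1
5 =5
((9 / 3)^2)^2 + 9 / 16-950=-13895 / 16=-868.44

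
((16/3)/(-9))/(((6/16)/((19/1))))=-2432/81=-30.02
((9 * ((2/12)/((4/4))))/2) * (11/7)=33/28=1.18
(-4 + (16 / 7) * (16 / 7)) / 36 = 0.03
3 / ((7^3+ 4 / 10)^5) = 9375 / 14922839767048357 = 0.00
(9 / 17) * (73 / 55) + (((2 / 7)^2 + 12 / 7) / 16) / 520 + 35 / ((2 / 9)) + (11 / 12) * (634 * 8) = 4807.54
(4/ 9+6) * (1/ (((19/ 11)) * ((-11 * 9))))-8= -12370/ 1539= -8.04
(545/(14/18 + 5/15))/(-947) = -981/1894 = -0.52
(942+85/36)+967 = 68809/36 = 1911.36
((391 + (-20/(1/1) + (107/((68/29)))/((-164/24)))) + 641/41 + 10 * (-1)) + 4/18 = 4644259/12546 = 370.18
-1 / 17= -0.06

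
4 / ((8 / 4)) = 2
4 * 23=92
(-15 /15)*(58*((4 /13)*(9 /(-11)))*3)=6264 /143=43.80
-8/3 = -2.67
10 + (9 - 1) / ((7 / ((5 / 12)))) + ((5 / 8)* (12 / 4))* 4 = 755 / 42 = 17.98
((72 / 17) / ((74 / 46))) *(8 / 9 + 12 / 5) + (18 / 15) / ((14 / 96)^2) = 271072 / 4165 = 65.08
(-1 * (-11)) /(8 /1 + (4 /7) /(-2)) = 77 /54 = 1.43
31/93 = 1/3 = 0.33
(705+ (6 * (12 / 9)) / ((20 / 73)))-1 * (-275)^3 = 103988046 / 5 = 20797609.20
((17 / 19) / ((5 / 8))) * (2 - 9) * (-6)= 5712 / 95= 60.13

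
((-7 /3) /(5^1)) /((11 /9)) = -21 /55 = -0.38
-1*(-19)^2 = -361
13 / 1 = 13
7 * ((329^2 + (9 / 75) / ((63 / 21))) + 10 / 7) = 18942432 / 25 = 757697.28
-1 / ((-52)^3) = 1 / 140608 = 0.00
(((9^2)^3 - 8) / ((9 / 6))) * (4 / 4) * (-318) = -112663796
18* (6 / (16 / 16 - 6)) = -108 / 5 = -21.60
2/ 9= 0.22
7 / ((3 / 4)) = 28 / 3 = 9.33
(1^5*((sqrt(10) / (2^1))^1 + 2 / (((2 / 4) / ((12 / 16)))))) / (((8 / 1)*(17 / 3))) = 3*sqrt(10) / 272 + 9 / 136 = 0.10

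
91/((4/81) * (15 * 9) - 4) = 273/8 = 34.12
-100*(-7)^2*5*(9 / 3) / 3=-24500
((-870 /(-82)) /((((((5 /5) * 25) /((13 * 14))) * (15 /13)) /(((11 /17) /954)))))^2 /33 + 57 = 11813509040004614 /207254317426875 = 57.00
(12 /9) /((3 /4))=16 /9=1.78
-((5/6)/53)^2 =-25/101124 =-0.00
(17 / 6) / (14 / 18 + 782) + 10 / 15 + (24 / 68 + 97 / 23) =86614693 / 16527570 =5.24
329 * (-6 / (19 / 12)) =-23688 / 19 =-1246.74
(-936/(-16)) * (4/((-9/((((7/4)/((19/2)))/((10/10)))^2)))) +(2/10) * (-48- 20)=-52281/3610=-14.48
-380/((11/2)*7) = -760/77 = -9.87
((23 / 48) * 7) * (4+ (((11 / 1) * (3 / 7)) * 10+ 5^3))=9453 / 16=590.81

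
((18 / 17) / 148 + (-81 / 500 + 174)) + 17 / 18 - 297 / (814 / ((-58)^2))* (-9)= 11221.44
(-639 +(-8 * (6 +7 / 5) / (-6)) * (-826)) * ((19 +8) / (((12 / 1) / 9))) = -3559491 / 20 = -177974.55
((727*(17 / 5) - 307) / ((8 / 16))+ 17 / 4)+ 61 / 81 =7022057 / 1620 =4334.60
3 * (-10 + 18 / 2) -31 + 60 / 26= -412 / 13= -31.69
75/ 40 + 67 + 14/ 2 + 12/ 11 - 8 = 6069/ 88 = 68.97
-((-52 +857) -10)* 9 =-7155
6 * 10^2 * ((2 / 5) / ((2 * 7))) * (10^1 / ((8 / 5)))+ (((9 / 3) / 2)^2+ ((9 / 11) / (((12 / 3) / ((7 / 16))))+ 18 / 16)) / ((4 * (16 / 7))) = 33911511 / 315392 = 107.52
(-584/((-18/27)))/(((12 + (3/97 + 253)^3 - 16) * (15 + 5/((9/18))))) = 66625129/30803118188525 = 0.00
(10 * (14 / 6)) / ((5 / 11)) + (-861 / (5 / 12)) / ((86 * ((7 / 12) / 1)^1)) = 6542 / 645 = 10.14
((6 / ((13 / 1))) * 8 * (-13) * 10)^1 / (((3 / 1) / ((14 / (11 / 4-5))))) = 8960 / 9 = 995.56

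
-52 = -52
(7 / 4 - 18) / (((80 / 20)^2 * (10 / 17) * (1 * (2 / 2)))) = -221 / 128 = -1.73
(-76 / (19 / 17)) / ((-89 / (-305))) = -20740 / 89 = -233.03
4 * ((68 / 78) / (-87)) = -136 / 3393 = -0.04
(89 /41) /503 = 89 /20623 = 0.00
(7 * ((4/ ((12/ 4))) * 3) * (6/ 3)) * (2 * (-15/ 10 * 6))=-1008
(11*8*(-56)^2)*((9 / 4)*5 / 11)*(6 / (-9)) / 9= -62720 / 3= -20906.67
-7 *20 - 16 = -156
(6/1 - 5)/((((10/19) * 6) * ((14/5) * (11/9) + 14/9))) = 57/896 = 0.06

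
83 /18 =4.61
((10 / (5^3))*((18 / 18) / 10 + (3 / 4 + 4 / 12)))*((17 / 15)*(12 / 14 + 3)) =3621 / 8750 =0.41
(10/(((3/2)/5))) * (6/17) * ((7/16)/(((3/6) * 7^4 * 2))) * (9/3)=75/11662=0.01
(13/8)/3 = 0.54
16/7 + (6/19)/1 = 346/133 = 2.60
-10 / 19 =-0.53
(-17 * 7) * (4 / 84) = -17 / 3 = -5.67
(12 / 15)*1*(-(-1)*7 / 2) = 14 / 5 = 2.80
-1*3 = -3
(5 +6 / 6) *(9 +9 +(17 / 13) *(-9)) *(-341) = -165726 / 13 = -12748.15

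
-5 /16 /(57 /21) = -35 /304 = -0.12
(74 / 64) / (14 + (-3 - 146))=-37 / 4320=-0.01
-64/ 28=-16/ 7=-2.29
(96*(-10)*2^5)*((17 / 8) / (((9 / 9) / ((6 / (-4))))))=97920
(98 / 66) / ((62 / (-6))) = -49 / 341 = -0.14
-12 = -12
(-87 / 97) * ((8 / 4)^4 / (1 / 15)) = -20880 / 97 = -215.26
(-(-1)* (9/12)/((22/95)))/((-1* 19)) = -15/88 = -0.17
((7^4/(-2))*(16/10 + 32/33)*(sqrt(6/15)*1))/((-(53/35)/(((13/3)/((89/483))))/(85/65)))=184003036*sqrt(10)/14685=39623.34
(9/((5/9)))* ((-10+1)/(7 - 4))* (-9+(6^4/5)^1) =-303993/25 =-12159.72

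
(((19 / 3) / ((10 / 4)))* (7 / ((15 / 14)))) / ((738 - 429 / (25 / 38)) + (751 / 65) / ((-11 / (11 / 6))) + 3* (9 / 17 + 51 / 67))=110282536 / 585465513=0.19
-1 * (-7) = 7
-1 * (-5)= 5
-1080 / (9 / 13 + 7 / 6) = -16848 / 29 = -580.97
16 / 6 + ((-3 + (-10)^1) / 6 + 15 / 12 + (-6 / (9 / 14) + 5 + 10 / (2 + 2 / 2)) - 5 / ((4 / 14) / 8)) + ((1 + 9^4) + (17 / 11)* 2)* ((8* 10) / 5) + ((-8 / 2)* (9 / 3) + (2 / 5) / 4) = 23075867 / 220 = 104890.30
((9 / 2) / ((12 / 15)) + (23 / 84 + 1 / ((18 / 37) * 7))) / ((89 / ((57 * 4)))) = 15.86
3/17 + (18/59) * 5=1707/1003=1.70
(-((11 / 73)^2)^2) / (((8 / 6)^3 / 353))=-139543371 / 1817487424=-0.08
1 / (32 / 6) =3 / 16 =0.19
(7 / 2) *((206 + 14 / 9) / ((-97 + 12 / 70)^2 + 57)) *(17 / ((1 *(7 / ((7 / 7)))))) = 9725275 / 51998157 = 0.19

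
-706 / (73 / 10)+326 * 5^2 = 587890 / 73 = 8053.29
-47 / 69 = -0.68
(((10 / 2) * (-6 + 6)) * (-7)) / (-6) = 0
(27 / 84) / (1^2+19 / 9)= 81 / 784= 0.10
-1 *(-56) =56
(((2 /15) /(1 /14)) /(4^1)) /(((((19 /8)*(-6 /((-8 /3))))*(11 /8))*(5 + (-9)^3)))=-448 /5106915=-0.00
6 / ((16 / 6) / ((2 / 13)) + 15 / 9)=6 / 19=0.32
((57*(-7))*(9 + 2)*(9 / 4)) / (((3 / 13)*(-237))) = 57057 / 316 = 180.56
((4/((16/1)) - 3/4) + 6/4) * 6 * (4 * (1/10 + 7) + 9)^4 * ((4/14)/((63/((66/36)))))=26902281142/275625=97604.65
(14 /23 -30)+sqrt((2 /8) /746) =-676 /23+sqrt(746) /1492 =-29.37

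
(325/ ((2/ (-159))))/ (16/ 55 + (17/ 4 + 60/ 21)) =-39789750/ 11393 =-3492.47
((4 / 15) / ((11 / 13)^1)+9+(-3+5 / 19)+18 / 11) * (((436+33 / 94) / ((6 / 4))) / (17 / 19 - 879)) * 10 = -1056310801 / 38815326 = -27.21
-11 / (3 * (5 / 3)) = -2.20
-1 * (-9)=9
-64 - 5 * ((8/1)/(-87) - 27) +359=37450/87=430.46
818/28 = 409/14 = 29.21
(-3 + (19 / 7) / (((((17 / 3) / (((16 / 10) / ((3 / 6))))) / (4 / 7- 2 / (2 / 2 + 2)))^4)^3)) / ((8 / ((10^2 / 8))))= -41344989262429618997169191034360581 / 8820264375984990059237926093750000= -4.69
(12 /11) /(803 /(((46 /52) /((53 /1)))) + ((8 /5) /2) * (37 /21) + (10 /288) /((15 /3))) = 1391040 /61348051127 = 0.00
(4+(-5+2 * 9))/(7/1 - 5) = 17/2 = 8.50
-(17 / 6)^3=-4913 / 216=-22.75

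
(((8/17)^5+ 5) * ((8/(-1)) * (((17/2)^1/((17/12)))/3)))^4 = 169565766763433644475478604578816/4064231406647572522401601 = 41721484.29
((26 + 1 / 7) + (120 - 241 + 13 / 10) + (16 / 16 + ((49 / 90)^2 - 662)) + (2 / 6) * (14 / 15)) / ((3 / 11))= -470238373 / 170100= -2764.48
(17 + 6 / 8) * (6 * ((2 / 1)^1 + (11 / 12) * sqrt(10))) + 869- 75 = 781 * sqrt(10) / 8 + 1007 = 1315.72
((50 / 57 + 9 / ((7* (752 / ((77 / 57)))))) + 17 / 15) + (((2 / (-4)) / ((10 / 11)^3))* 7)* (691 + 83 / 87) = -20022244709 / 6215280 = -3221.45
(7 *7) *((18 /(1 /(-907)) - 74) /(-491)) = 803600 /491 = 1636.66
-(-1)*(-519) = -519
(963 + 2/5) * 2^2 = 19268/5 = 3853.60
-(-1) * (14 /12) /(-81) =-7 /486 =-0.01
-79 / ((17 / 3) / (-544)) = 7584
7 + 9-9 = 7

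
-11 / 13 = -0.85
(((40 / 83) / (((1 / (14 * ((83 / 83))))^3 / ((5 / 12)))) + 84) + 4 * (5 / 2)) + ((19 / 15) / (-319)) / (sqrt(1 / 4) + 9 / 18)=85388331 / 132385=645.00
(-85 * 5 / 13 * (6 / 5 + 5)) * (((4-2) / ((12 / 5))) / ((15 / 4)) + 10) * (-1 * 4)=969680 / 117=8287.86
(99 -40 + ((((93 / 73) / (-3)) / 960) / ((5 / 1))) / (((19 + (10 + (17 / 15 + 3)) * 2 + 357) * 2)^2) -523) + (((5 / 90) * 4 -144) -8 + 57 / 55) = -209111964222862291 / 340162480373760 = -614.74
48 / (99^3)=16 / 323433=0.00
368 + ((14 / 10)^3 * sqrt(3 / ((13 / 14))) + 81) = 343 * sqrt(546) / 1625 + 449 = 453.93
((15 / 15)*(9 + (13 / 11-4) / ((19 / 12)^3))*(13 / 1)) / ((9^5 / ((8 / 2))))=0.01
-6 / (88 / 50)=-75 / 22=-3.41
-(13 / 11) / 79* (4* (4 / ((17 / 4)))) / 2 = -0.03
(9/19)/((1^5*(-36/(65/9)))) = -0.10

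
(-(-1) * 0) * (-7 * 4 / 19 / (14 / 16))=0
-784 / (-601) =784 / 601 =1.30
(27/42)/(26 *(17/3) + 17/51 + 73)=27/9268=0.00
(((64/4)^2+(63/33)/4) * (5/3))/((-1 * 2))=-56425/264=-213.73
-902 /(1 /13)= -11726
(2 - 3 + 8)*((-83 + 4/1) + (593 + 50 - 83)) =3367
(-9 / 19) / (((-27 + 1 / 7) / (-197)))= -12411 / 3572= -3.47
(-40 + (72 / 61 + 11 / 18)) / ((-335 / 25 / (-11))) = -2307415 / 73566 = -31.37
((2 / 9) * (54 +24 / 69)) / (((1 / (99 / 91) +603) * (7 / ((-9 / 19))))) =-61875 / 45722873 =-0.00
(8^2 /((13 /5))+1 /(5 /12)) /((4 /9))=3951 /65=60.78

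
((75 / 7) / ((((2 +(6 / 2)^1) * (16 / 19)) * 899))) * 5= 1425 / 100688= 0.01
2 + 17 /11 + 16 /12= 4.88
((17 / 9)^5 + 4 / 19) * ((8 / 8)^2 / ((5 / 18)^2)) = 108853916 / 346275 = 314.36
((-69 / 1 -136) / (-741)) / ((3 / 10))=2050 / 2223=0.92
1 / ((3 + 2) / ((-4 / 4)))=-1 / 5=-0.20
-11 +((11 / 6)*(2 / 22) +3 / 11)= -697 / 66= -10.56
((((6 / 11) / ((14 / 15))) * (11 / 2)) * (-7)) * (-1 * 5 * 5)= 1125 / 2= 562.50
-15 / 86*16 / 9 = -40 / 129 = -0.31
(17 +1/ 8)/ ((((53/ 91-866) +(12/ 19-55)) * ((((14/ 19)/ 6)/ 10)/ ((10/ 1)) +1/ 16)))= -0.29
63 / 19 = 3.32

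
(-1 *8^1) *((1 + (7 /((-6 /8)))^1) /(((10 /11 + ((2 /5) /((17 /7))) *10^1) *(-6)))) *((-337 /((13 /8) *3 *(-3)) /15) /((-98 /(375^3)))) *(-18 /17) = -579218750000 /152243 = -3804567.37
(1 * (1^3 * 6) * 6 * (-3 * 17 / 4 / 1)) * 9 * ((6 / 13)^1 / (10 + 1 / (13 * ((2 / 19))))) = -177.68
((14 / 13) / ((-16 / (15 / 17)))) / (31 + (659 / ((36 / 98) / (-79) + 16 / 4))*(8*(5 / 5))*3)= -811965 / 54545612888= -0.00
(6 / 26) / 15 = 1 / 65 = 0.02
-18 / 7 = -2.57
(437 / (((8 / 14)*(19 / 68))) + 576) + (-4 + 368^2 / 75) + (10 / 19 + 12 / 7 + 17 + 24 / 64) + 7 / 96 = 546293973 / 106400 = 5134.34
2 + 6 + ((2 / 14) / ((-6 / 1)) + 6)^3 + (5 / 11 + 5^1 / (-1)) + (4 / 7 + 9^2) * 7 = 642107833 / 814968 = 787.89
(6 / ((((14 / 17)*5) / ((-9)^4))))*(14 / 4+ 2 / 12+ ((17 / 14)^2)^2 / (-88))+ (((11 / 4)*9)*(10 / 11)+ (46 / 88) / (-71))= 58538164231583 / 1680162176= 34840.78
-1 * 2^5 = -32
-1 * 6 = -6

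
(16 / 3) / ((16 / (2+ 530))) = 532 / 3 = 177.33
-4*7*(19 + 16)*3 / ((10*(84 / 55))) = -385 / 2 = -192.50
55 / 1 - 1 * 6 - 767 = -718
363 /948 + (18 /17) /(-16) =3403 /10744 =0.32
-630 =-630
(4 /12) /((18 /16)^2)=64 /243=0.26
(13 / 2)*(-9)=-117 / 2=-58.50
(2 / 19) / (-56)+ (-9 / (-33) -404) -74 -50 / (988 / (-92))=-35989523 / 76076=-473.07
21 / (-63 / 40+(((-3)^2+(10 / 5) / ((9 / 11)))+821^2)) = 7560 / 242658313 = 0.00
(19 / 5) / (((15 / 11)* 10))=209 / 750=0.28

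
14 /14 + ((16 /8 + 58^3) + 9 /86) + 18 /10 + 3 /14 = 293651264 /1505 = 195117.12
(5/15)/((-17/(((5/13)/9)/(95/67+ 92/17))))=-335/2730429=-0.00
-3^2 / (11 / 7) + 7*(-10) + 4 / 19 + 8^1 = -14111 / 209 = -67.52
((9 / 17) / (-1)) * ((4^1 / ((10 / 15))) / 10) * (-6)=162 / 85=1.91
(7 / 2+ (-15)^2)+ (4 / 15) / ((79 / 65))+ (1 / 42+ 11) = 132578 / 553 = 239.74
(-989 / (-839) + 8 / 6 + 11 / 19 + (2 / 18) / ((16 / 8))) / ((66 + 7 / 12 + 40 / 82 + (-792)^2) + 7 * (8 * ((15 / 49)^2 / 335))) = 1701434415170 / 339209222259969741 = 0.00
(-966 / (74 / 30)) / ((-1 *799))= 14490 / 29563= 0.49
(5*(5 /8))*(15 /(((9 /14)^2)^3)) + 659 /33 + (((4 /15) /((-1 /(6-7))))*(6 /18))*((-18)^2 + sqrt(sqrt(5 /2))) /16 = 2^(3 /4)*5^(1 /4) /360 + 6682799008 /9743085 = 685.91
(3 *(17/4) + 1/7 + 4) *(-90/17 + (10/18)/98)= -37506535/419832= -89.34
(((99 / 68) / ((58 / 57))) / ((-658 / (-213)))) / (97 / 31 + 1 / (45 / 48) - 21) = -558910935 / 20278517728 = -0.03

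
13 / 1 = 13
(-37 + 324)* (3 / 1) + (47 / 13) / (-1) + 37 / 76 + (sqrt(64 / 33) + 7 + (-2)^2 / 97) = 8* sqrt(33) / 33 + 82889773 / 95836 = 866.31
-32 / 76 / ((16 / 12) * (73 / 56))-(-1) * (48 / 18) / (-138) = -75100 / 287109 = -0.26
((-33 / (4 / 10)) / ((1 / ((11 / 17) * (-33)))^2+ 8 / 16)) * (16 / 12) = -28989180 / 132347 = -219.04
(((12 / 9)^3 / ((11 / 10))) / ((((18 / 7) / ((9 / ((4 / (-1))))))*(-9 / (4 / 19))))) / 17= 0.00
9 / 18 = 1 / 2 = 0.50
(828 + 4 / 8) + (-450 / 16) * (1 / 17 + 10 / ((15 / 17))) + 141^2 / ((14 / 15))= 20762327 / 952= 21809.17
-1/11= -0.09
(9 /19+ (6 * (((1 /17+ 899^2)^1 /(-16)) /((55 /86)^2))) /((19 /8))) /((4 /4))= -27713613069 /88825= -312002.40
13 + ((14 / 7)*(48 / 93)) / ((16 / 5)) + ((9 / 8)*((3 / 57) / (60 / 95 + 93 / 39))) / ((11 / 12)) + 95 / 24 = 105493687 / 6097080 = 17.30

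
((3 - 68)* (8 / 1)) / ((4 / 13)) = -1690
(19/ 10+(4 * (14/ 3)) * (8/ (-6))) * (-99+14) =35173/ 18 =1954.06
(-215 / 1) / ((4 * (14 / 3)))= -645 / 56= -11.52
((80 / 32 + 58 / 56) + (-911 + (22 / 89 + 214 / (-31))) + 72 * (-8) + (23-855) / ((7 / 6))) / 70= -170206487 / 5407640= -31.48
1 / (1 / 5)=5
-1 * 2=-2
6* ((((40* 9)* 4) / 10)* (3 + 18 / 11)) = 4005.82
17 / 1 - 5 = 12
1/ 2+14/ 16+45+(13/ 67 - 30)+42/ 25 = 244537/ 13400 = 18.25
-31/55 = -0.56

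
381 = 381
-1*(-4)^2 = -16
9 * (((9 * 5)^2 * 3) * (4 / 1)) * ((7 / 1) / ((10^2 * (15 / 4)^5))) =64512 / 3125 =20.64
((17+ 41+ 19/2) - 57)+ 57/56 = 645/56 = 11.52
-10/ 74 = -5/ 37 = -0.14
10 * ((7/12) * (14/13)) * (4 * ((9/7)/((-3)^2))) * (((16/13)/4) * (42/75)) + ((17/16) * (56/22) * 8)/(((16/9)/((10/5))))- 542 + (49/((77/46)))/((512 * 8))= -29526991801/57108480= -517.03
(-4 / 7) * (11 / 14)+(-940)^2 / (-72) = -5412248 / 441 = -12272.67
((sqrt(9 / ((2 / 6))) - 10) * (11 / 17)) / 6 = -55 / 51+11 * sqrt(3) / 34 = -0.52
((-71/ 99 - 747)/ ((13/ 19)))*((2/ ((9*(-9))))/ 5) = 2812912/ 521235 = 5.40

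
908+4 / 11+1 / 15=908.43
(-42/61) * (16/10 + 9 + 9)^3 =-39530064/7625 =-5184.27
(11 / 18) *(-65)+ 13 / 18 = -39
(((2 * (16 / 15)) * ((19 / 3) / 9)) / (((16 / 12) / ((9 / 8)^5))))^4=2981326469522972481 / 175921860444160000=16.95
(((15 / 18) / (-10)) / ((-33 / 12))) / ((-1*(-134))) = 1 / 4422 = 0.00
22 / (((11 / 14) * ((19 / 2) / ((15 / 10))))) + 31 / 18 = 2101 / 342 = 6.14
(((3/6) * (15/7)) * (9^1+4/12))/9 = 10/9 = 1.11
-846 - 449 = -1295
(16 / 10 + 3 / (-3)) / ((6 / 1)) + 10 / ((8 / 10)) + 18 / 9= 73 / 5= 14.60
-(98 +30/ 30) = -99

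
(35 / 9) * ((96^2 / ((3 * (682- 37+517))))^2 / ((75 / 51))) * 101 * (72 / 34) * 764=3020180.69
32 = 32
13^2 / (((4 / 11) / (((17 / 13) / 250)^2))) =3179 / 250000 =0.01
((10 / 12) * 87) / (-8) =-145 / 16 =-9.06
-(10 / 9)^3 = -1000 / 729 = -1.37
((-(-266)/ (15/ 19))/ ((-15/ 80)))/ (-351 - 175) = 40432/ 11835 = 3.42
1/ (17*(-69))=-1/ 1173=-0.00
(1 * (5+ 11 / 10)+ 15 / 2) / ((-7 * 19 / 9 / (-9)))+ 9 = 11493 / 665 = 17.28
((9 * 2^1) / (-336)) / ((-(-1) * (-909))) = 1 / 16968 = 0.00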